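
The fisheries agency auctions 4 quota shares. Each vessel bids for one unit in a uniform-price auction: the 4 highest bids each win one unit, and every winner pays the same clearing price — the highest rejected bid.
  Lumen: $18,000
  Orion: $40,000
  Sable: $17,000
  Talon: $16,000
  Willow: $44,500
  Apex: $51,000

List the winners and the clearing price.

Apex, Willow, Orion, Lumen; each pays $17,000

Bids ranked high→low: 51,000 (Apex), 44,500 (Willow), 40,000 (Orion), 18,000 (Lumen), 17,000 (Sable), 16,000 (Talon)
The 4 highest are Apex, Willow, Orion, Lumen.
Clearing price = highest rejected bid = $17,000.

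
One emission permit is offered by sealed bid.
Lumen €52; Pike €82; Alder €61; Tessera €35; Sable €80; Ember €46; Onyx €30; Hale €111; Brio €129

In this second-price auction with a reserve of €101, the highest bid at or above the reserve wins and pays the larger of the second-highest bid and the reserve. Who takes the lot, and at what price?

Bids in order: 129 (Brio) > 111 (Hale) > 82 (Pike) > 80 (Sable) > 61 (Alder) > 52 (Lumen) > …
Highest eligible bid: Brio at €129.
Second-highest bid €111 exceeds the reserve €101 → payment €111.

Brio pays €111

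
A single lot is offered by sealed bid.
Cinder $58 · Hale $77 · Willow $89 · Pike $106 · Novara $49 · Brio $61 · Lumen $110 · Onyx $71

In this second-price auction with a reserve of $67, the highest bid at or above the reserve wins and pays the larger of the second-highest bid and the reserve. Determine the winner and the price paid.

Lumen pays $106

Sorting bids: 110 (Lumen) > 106 (Pike) > 89 (Willow) > 77 (Hale) > 71 (Onyx) > 61 (Brio) > …
Highest eligible bid: Lumen at $110.
Second-highest bid $106 exceeds the reserve $67 → payment $106.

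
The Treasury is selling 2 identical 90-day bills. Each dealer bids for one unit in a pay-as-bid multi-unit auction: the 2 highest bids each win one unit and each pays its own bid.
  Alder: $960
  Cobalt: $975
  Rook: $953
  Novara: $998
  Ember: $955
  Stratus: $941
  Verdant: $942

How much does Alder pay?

Alder pays $0

Ordering the bids: 998 (Novara), 975 (Cobalt), 960 (Alder), 955 (Ember), …
Winners (2 units): Novara, Cobalt.
Alder does not win → $0.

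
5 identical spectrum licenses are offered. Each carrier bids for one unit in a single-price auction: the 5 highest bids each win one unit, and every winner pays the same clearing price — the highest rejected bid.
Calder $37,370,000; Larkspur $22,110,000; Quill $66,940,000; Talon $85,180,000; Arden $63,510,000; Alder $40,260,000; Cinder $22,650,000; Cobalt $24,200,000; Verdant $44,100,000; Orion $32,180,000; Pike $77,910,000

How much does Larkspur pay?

Ordering the bids: 85,180,000 (Talon), 77,910,000 (Pike), 66,940,000 (Quill), 63,510,000 (Arden), 44,100,000 (Verdant), 40,260,000 (Alder), 37,370,000 (Calder), …
Top 5: Talon, Pike, Quill, Arden, Verdant.
Clearing price = highest rejected bid = $40,260,000.
Larkspur does not win → pays $0.

Larkspur pays $0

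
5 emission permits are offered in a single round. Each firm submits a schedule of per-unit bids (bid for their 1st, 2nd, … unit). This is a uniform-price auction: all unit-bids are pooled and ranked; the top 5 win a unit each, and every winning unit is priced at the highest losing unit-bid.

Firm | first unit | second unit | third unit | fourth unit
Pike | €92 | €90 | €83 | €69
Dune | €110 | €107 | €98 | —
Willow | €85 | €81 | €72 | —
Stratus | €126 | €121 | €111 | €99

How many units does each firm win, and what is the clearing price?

Dune 2, Stratus 3; clearing price €99

All unit-bids, highest first — top 5: 126 (Stratus-1), 121 (Stratus-2), 111 (Stratus-3), 110 (Dune-1), 107 (Dune-2)
Highest rejected unit-bid = €99.
Allocation: Dune 2, Stratus 3.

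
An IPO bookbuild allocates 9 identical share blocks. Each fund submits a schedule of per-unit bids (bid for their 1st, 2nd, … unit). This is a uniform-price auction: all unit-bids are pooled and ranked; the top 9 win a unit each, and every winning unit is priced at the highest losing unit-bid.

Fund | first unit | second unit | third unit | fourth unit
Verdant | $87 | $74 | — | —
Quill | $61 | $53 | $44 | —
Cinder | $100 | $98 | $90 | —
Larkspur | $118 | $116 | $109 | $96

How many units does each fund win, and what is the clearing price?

Cinder 3, Larkspur 4, Verdant 2; clearing price $61

Pooled unit-bids ranked (top 9): 118 (Larkspur-1), 116 (Larkspur-2), 109 (Larkspur-3), 100 (Cinder-1), 98 (Cinder-2), 96 (Larkspur-4), 90 (Cinder-3), 87 (Verdant-1), 74 (Verdant-2)
Highest rejected unit-bid = $61.
Allocation: Cinder 3, Larkspur 4, Verdant 2.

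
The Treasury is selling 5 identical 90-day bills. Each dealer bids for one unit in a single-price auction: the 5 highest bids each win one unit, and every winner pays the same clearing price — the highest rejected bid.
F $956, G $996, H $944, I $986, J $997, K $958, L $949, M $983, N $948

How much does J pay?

Ordering the bids: 997 (J), 996 (G), 986 (I), 983 (M), 958 (K), 956 (F), 949 (L), …
Top 5: J, G, I, M, K.
Highest unsuccessful bid: $956 → clearing price.
J wins → pays $956.

J pays $956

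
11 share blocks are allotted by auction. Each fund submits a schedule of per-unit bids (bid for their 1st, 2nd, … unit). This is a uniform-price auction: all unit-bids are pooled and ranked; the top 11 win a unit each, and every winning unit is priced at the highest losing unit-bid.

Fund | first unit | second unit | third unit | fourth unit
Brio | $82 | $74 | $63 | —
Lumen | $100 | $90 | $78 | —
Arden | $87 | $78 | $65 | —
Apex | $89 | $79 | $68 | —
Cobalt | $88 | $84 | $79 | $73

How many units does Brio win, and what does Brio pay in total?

Merging the schedules and taking the best 11: 100 (Lumen-1), 90 (Lumen-2), 89 (Apex-1), 88 (Cobalt-1), 87 (Arden-1), 84 (Cobalt-2), 82 (Brio-1), 79 (Apex-2), 79 (Cobalt-3), 78 (Lumen-3), 78 (Arden-2)
The (k+1)-th unit-bid is $74.
Brio wins 1 unit(s) at $74 each.

Brio: 1 unit, pays $74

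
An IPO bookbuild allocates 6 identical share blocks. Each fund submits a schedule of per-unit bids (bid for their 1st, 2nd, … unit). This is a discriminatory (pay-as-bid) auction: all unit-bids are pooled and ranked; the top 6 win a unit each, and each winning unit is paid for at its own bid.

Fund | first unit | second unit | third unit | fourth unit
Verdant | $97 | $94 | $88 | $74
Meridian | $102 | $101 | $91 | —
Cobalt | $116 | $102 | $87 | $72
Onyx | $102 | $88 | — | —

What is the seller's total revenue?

Pooled unit-bids ranked (top 6): 116 (Cobalt-1), 102 (Meridian-1), 102 (Cobalt-2), 102 (Onyx-1), 101 (Meridian-2), 97 (Verdant-1)
Next rejected bid: $94 (not a price — pay-as-bid).
Each winning unit pays its own bid.
Revenue = 116 + 102 + 102 + 102 + 101 + 97 = $620.

Total revenue: $620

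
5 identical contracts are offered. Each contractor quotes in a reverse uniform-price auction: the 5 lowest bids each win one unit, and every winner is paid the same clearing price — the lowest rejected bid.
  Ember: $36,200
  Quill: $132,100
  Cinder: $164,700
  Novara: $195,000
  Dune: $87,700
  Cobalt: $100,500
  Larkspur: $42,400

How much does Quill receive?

Quill is paid $164,700

Sorting: 36,200 (Ember), 42,400 (Larkspur), 87,700 (Dune), 100,500 (Cobalt), 132,100 (Quill), 164,700 (Cinder), 195,000 (Novara)
Winners (5 units): Ember, Larkspur, Dune, Cobalt, Quill.
Clearing price = lowest rejected bid = $164,700.
Quill wins → is paid $164,700.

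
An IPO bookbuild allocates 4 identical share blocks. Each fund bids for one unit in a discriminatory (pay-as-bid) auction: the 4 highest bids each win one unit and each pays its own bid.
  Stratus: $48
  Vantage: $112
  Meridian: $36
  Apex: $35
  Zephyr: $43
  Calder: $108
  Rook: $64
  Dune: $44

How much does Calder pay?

Calder pays $108

Ordering the bids: 112 (Vantage), 108 (Calder), 64 (Rook), 48 (Stratus), 44 (Dune), 43 (Zephyr), …
Top 4: Vantage, Calder, Rook, Stratus.
Calder wins → own bid $108.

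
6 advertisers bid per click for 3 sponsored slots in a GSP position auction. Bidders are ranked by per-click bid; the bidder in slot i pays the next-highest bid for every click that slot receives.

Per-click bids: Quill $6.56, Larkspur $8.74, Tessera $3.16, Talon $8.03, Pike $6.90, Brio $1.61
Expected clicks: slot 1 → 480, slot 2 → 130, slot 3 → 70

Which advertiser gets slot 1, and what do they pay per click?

Ranked by bid: $8.74 (Larkspur) > $8.03 (Talon) > $6.90 (Pike) > $6.56 (Quill) > …
Slot 1 goes to the first-ranked bidder, Larkspur, who pays the next bid down: $8.03/click.

Larkspur; $8.03 per click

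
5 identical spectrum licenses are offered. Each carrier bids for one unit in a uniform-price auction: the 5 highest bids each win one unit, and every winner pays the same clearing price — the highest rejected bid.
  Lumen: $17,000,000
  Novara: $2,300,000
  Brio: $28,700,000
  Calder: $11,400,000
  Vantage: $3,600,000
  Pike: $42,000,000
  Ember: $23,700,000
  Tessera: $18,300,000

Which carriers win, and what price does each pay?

Ordering the bids: 42,000,000 (Pike), 28,700,000 (Brio), 23,700,000 (Ember), 18,300,000 (Tessera), 17,000,000 (Lumen), 11,400,000 (Calder), 3,600,000 (Vantage), …
The 5 highest are Pike, Brio, Ember, Tessera, Lumen.
Highest unsuccessful bid: $11,400,000 → clearing price.

Pike, Brio, Ember, Tessera, Lumen; each pays $11,400,000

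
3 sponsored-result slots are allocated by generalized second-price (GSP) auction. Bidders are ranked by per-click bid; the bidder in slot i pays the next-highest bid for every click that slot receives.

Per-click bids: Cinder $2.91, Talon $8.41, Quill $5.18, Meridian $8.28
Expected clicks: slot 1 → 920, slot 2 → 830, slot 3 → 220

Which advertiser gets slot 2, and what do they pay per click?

Meridian; $5.18 per click

Ranked by bid: $8.41 (Talon) > $8.28 (Meridian) > $5.18 (Quill) > $2.91 (Cinder)
Slot 2 goes to the second-ranked bidder, Meridian, who pays the next bid down: $5.18/click.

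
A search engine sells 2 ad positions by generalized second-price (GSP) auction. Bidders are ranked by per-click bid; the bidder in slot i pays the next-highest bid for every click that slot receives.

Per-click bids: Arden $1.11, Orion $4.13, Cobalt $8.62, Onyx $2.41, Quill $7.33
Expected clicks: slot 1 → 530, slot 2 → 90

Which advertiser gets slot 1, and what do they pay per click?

Cobalt; $7.33 per click

Per-click bids in order: $8.62 (Cobalt) > $7.33 (Quill) > $4.13 (Orion) > …
Slot 1 goes to the first-ranked bidder, Cobalt, who pays the next bid down: $7.33/click.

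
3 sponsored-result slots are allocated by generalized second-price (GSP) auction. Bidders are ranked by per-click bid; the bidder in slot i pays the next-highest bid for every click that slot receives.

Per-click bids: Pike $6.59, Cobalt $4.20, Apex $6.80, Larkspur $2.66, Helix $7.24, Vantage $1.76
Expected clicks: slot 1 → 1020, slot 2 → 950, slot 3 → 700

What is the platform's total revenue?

Total revenue: $16136.50

Sorting advertisers: $7.24 (Helix) > $6.80 (Apex) > $6.59 (Pike) > $4.20 (Cobalt) > …
Slot 1: Helix pays $6.80 × 1020 = $6936.00
Slot 2: Apex pays $6.59 × 950 = $6260.50
Slot 3: Pike pays $4.20 × 700 = $2940.00
Total = $16136.50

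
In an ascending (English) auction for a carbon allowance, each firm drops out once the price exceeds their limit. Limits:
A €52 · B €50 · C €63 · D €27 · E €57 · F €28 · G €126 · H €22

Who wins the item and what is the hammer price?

Ascending (English) auction: the price rises until one bidder remains; the winner pays the price at which the last rival dropped out.
Sorting limits: 126 (G) > 63 (C) > 57 (E) > 52 (A) > 50 (B) > 28 (F) > …
Bidding ends when C exits at €63; G takes it.

G wins at €63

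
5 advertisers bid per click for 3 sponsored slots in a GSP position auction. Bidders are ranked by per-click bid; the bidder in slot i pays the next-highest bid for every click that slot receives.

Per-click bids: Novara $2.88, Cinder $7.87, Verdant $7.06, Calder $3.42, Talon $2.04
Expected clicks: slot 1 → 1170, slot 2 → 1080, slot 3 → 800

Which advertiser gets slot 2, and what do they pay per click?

Ranked by bid: $7.87 (Cinder) > $7.06 (Verdant) > $3.42 (Calder) > $2.88 (Novara) > …
Slot 2 goes to the second-ranked bidder, Verdant, who pays the next bid down: $3.42/click.

Verdant; $3.42 per click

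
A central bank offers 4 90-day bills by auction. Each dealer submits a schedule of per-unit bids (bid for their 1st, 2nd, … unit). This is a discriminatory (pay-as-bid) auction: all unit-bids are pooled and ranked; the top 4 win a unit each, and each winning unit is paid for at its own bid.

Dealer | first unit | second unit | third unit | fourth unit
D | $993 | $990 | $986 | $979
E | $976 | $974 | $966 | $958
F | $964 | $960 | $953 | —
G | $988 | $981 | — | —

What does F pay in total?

F pays $0

All unit-bids, highest first — top 4: 993 (D-1), 990 (D-2), 988 (G-1), 986 (D-3)
Next rejected bid: $981 (not a price — pay-as-bid).
F wins no units.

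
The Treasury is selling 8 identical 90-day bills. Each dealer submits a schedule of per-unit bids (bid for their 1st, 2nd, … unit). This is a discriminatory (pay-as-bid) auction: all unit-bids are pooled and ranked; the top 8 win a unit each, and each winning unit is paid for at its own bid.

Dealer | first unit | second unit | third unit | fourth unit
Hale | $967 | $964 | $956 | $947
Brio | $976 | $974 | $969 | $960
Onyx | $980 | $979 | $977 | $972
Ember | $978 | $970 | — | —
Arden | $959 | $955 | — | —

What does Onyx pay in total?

Onyx pays $3,908

Merging the schedules and taking the best 8: 980 (Onyx-1), 979 (Onyx-2), 978 (Ember-1), 977 (Onyx-3), 976 (Brio-1), 974 (Brio-2), 972 (Onyx-4), 970 (Ember-2)
Next rejected bid: $969 (not a price — pay-as-bid).
Onyx's winning unit-bids: 980 + 979 + 977 + 972 = $3,908.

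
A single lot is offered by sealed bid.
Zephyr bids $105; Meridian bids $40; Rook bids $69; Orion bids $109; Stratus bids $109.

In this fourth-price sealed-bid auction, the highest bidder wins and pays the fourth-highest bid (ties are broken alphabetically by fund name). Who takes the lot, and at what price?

Sorting bids: 109 (Orion) > 109 (Stratus) > 105 (Zephyr) > 69 (Rook) > 40 (Meridian)
Orion and Stratus tie at $109; tie-break gives it to Orion.
Orion wins; payment is bid #4 in the ranking = $69.

Orion pays $69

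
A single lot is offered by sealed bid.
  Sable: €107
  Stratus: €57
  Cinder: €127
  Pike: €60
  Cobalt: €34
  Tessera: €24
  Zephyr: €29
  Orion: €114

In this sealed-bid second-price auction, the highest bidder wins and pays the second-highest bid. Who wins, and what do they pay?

Cinder pays €114

Sorting bids: 127 (Cinder) > 114 (Orion) > 107 (Sable) > 60 (Pike) > 57 (Stratus) > 34 (Cobalt) > …
Second-price: Cinder pays Orion's bid of €114.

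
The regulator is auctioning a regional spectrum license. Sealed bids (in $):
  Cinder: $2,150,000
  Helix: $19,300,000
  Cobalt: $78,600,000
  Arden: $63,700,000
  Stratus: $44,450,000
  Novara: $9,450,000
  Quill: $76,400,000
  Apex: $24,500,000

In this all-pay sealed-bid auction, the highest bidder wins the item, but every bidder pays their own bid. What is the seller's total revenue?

Bids in order: 78,600,000 (Cobalt) > 76,400,000 (Quill) > 63,700,000 (Arden) > 44,450,000 (Stratus) > 24,500,000 (Apex) > 19,300,000 (Helix) > …
Cobalt wins with the top bid; all bids are sunk regardless.
Every bidder forfeits their bid regardless of winning.
Revenue = 2,150,000 + 19,300,000 + 78,600,000 + 63,700,000 + 44,450,000 + 9,450,000 + 76,400,000 + 24,500,000 = $318,550,000.

Total revenue: $318,550,000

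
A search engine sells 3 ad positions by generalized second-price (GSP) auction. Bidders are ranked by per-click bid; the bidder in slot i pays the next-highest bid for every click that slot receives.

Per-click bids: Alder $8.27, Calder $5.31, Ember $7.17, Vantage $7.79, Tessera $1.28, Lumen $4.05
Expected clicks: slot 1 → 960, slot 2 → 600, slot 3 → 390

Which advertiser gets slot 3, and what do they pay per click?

Ember; $5.31 per click

Ranked by bid: $8.27 (Alder) > $7.79 (Vantage) > $7.17 (Ember) > $5.31 (Calder) > …
Slot 3 goes to the third-ranked bidder, Ember, who pays the next bid down: $5.31/click.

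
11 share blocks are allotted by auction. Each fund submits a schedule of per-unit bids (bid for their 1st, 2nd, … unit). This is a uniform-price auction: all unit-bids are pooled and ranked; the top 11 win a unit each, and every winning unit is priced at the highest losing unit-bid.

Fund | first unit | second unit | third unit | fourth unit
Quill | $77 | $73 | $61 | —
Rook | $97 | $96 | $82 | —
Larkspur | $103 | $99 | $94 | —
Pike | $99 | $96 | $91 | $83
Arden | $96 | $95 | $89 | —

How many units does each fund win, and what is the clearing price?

Merging the schedules and taking the best 11: 103 (Larkspur-1), 99 (Larkspur-2), 99 (Pike-1), 97 (Rook-1), 96 (Rook-2), 96 (Pike-2), 96 (Arden-1), 95 (Arden-2), 94 (Larkspur-3), 91 (Pike-3), 89 (Arden-3)
The (k+1)-th unit-bid is $83.
Allocation: Arden 3, Larkspur 3, Pike 3, Rook 2.

Arden 3, Larkspur 3, Pike 3, Rook 2; clearing price $83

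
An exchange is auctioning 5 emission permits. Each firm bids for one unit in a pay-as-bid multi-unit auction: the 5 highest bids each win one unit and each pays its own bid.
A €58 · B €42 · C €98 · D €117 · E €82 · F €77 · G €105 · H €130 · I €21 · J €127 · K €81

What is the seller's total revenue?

Total revenue: €577

Ordering the bids: 130 (H), 127 (J), 117 (D), 105 (G), 98 (C), 82 (E), 81 (K), …
Winners (5 units): H, J, D, G, C.
Total revenue = 130 + 127 + 117 + 105 + 98 = €577.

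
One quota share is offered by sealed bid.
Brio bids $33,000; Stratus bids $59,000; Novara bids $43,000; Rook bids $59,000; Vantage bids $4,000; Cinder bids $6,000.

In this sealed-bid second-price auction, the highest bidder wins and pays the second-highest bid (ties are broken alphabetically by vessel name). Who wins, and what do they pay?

Bids in order: 59,000 (Rook) > 59,000 (Stratus) > 43,000 (Novara) > 33,000 (Brio) > 6,000 (Cinder) > 4,000 (Vantage)
Tie at $59,000 → Rook wins by tie-break.
Second-price: Rook pays Stratus's bid of $59,000.

Rook pays $59,000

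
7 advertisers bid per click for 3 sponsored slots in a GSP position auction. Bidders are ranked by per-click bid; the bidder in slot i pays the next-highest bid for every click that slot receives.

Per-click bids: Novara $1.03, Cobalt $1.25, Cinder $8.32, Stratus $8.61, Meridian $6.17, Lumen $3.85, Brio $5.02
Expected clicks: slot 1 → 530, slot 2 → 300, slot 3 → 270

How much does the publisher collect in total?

Ranked by bid: $8.61 (Stratus) > $8.32 (Cinder) > $6.17 (Meridian) > $5.02 (Brio) > …
Slot 1: Stratus pays $8.32 × 530 = $4409.60
Slot 2: Cinder pays $6.17 × 300 = $1851.00
Slot 3: Meridian pays $5.02 × 270 = $1355.40
Total = $7616.00

Total revenue: $7616.00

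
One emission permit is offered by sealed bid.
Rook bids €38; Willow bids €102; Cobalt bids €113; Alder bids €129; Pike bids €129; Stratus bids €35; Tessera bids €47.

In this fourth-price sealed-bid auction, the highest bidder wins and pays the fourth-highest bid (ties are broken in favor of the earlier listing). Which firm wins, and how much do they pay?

Bids ranked: 129 (Alder) > 129 (Pike) > 113 (Cobalt) > 102 (Willow) > 47 (Tessera) > 38 (Rook) > …
Tie at €129 → Alder wins by tie-break.
Alder wins; payment is bid #4 in the ranking = €102.

Alder pays €102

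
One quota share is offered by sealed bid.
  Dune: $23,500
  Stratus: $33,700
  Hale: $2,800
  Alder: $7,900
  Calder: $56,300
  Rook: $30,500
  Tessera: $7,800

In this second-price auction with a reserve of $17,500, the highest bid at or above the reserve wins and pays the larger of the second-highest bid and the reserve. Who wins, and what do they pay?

Rule: the highest bid at or above the reserve wins and pays the larger of the second-highest bid and the reserve.
Bids in order: 56,300 (Calder) > 33,700 (Stratus) > 30,500 (Rook) > 23,500 (Dune) > 7,900 (Alder) > 7,800 (Tessera) > …
Highest eligible bid: Calder at $56,300.
max(second-highest $33,700, reserve $17,500) = $33,700; the reserve does not bind.

Calder pays $33,700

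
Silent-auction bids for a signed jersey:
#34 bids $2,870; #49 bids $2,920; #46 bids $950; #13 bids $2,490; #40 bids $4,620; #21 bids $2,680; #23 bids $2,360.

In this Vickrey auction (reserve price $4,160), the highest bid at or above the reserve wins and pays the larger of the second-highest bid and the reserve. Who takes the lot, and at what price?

Bids in order: 4,620 (#40) > 2,920 (#49) > 2,870 (#34) > 2,680 (#21) > 2,490 (#13) > 2,360 (#23) > …
Highest eligible bid: #40 at $4,620.
Second-highest bid $2,920 is below the reserve $4,160, so the reserve binds → payment $4,160.

#40 pays $4,160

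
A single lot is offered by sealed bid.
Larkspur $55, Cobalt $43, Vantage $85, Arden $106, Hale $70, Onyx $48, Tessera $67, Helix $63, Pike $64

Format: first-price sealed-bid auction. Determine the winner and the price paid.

Arden pays $106

Sorting bids: 106 (Arden) > 85 (Vantage) > 70 (Hale) > 67 (Tessera) > 64 (Pike) > 63 (Helix) > …
First-price: Arden pays what they bid, $106.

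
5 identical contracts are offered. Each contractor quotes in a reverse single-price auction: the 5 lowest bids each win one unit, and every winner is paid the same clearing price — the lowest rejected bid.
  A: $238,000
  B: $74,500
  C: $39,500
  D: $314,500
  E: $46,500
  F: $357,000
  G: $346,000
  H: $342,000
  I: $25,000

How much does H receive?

Ordering the bids: 25,000 (I), 39,500 (C), 46,500 (E), 74,500 (B), 238,000 (A), 314,500 (D), 342,000 (H), …
Winners (5 units): I, C, E, B, A.
Clearing price = lowest rejected bid = $314,500.
H does not win → is paid $0.

H is paid $0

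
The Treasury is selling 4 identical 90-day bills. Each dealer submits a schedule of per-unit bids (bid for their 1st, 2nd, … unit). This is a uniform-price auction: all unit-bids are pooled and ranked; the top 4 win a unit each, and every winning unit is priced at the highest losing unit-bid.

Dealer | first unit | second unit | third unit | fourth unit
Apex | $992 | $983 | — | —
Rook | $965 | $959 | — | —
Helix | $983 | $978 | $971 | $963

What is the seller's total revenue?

Merging the schedules and taking the best 4: 992 (Apex-1), 983 (Apex-2), 983 (Helix-1), 978 (Helix-2)
Highest rejected unit-bid = $971.
Allocation: Apex 2, Helix 2. Every unit priced at $971.
Revenue = 4 × 971 = $3,884.

Total revenue: $3,884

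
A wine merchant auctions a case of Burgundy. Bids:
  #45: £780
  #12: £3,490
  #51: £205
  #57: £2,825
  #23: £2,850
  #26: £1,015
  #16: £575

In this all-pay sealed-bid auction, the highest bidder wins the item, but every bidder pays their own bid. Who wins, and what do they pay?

All-pay sealed-bid auction: the highest bidder wins the item, but every bidder pays their own bid.
Sorting bids: 3,490 (#12) > 2,850 (#23) > 2,825 (#57) > 1,015 (#26) > 780 (#45) > 575 (#16) > …
#12 is highest and takes the item; every bidder forfeits their bid.

#12 pays £3,490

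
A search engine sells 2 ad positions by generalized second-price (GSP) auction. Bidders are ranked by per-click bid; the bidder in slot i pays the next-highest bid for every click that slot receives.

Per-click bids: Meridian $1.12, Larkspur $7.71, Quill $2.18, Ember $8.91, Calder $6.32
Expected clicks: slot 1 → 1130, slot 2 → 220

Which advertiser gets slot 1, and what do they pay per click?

Ranked by bid: $8.91 (Ember) > $7.71 (Larkspur) > $6.32 (Calder) > …
Slot 1 goes to the first-ranked bidder, Ember, who pays the next bid down: $7.71/click.

Ember; $7.71 per click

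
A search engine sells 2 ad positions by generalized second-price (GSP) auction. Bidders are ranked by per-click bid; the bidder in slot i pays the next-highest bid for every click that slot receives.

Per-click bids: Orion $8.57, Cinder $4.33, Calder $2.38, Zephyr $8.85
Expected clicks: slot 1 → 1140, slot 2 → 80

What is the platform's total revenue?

Sorting advertisers: $8.85 (Zephyr) > $8.57 (Orion) > $4.33 (Cinder) > …
Slot 1: Zephyr pays $8.57 × 1140 = $9769.80
Slot 2: Orion pays $4.33 × 80 = $346.40
Total = $10116.20

Total revenue: $10116.20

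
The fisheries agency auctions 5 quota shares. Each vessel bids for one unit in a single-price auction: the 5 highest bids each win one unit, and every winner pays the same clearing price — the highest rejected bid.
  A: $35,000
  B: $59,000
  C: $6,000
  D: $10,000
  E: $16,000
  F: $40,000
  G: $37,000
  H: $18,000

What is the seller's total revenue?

Total revenue: $80,000

Bids ranked high→low: 59,000 (B), 40,000 (F), 37,000 (G), 35,000 (A), 18,000 (H), 16,000 (E), 10,000 (D), …
The 5 highest are B, F, G, A, H.
Clearing price = highest rejected bid = $16,000.
Total revenue = 5 × $16,000 = $80,000.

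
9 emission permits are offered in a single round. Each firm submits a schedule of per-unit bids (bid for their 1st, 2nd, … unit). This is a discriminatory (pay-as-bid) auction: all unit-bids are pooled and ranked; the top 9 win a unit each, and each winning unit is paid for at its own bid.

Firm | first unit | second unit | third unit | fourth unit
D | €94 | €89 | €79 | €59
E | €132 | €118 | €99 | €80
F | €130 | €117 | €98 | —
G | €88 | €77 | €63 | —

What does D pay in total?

Merging the schedules and taking the best 9: 132 (E-1), 130 (F-1), 118 (E-2), 117 (F-2), 99 (E-3), 98 (F-3), 94 (D-1), 89 (D-2), 88 (G-1)
Next rejected bid: €80 (not a price — pay-as-bid).
D's winning unit-bids: 94 + 89 = €183.

D pays €183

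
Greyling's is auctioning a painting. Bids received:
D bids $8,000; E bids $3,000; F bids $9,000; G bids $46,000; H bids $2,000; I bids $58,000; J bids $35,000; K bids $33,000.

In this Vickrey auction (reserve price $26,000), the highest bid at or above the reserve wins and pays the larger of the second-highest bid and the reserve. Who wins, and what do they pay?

I pays $46,000

Rule: the highest bid at or above the reserve wins and pays the larger of the second-highest bid and the reserve.
Bids in order: 58,000 (I) > 46,000 (G) > 35,000 (J) > 33,000 (K) > 9,000 (F) > 8,000 (D) > …
I has the top bid at or above the reserve ($58,000).
Second-highest bid $46,000 exceeds the reserve $26,000 → payment $46,000.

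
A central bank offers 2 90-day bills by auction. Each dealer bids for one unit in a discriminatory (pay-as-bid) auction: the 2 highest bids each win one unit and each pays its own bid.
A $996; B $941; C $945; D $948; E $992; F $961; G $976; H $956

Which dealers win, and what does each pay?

Sorting: 996 (A), 992 (E), 976 (G), 961 (F), …
Top 2: A, E.
Each winner pays its own bid: A $996, E $992.

A $996, E $992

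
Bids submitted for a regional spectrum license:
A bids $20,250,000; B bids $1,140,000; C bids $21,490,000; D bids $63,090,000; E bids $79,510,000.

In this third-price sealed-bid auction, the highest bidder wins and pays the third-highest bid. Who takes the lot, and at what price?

E pays $21,490,000

Bids in order: 79,510,000 (E) > 63,090,000 (D) > 21,490,000 (C) > 20,250,000 (A) > 1,140,000 (B)
E wins; payment is bid #3 in the ranking = $21,490,000.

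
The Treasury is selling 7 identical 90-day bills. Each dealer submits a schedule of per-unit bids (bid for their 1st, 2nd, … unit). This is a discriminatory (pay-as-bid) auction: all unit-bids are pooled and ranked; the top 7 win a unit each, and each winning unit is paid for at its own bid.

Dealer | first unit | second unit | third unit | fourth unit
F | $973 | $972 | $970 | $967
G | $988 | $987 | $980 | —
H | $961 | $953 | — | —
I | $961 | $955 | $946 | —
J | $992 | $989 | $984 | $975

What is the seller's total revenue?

Merging the schedules and taking the best 7: 992 (J-1), 989 (J-2), 988 (G-1), 987 (G-2), 984 (J-3), 980 (G-3), 975 (J-4)
Next rejected bid: $973 (not a price — pay-as-bid).
Each winning unit pays its own bid.
Revenue = 992 + 989 + 988 + 987 + 984 + 980 + 975 = $6,895.

Total revenue: $6,895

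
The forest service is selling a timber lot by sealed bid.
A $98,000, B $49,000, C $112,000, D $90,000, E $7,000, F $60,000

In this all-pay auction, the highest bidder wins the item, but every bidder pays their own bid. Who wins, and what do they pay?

Sorting bids: 112,000 (C) > 98,000 (A) > 90,000 (D) > 60,000 (F) > 49,000 (B) > 7,000 (E)
C is highest and takes the item; every bidder forfeits their bid.

C pays $112,000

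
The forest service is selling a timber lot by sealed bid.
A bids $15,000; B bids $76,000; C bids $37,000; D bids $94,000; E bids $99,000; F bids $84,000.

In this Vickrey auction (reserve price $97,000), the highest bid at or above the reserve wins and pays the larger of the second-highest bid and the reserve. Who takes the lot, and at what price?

Bids in order: 99,000 (E) > 94,000 (D) > 84,000 (F) > 76,000 (B) > 37,000 (C) > 15,000 (A)
Highest eligible bid: E at $99,000.
Second-highest bid $94,000 is below the reserve $97,000, so the reserve binds → payment $97,000.

E pays $97,000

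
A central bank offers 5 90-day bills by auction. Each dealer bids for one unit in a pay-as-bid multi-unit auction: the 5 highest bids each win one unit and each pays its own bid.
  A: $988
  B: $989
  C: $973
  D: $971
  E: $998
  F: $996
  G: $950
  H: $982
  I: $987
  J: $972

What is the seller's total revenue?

Total revenue: $4,958

Bids ranked high→low: 998 (E), 996 (F), 989 (B), 988 (A), 987 (I), 982 (H), 973 (C), …
The 5 highest are E, F, B, A, I.
Total revenue = 998 + 996 + 989 + 988 + 987 = $4,958.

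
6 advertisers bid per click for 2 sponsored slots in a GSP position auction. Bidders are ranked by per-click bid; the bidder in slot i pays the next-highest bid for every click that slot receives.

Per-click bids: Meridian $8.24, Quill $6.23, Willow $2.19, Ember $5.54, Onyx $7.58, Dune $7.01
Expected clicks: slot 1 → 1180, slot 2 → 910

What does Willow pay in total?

Willow pays $0.00

Sorting advertisers: $8.24 (Meridian) > $7.58 (Onyx) > $7.01 (Dune) > …
Willow ranks below slot 2 → no slot, pays nothing.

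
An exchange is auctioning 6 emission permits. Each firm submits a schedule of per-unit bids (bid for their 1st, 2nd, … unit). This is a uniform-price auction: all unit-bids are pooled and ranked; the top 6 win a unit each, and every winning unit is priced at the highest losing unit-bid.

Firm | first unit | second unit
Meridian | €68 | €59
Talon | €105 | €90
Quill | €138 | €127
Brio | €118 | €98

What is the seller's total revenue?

Total revenue: €408

Merging the schedules and taking the best 6: 138 (Quill-1), 127 (Quill-2), 118 (Brio-1), 105 (Talon-1), 98 (Brio-2), 90 (Talon-2)
Highest rejected unit-bid = €68.
Allocation: Brio 2, Quill 2, Talon 2. Every unit priced at €68.
Revenue = 6 × 68 = €408.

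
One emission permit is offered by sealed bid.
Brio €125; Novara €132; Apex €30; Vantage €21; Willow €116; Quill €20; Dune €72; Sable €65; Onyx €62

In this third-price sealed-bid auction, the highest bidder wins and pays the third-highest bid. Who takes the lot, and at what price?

Rule: the highest bidder wins and pays the third-highest bid.
Sorting bids: 132 (Novara) > 125 (Brio) > 116 (Willow) > 72 (Dune) > 65 (Sable) > 62 (Onyx) > …
Novara is highest; pays the third-highest bid, €116.

Novara pays €116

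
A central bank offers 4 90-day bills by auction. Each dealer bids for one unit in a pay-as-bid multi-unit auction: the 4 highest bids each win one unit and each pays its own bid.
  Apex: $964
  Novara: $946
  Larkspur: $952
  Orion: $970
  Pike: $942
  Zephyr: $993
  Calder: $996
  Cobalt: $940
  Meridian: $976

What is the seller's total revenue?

Sorting: 996 (Calder), 993 (Zephyr), 976 (Meridian), 970 (Orion), 964 (Apex), 952 (Larkspur), …
Top 4: Calder, Zephyr, Meridian, Orion.
Total revenue = 996 + 993 + 976 + 970 = $3,935.

Total revenue: $3,935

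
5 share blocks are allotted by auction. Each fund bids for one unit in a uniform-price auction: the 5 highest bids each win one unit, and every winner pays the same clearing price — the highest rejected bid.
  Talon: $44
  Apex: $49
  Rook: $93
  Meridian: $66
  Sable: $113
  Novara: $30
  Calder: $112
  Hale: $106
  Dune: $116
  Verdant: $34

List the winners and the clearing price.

Ordering the bids: 116 (Dune), 113 (Sable), 112 (Calder), 106 (Hale), 93 (Rook), 66 (Meridian), 49 (Apex), …
Top 5: Dune, Sable, Calder, Hale, Rook.
Clearing price = highest rejected bid = $66.

Dune, Sable, Calder, Hale, Rook; each pays $66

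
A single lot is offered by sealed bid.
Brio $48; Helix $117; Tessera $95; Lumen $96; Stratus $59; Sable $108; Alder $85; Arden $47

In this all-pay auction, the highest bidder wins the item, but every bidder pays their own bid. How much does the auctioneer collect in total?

All-pay auction: the highest bidder wins the item, but every bidder pays their own bid.
Sorting bids: 117 (Helix) > 108 (Sable) > 96 (Lumen) > 95 (Tessera) > 85 (Alder) > 59 (Stratus) > …
Helix wins with the top bid; all bids are sunk regardless.
Every bidder forfeits their bid regardless of winning.
Revenue = 48 + 117 + 95 + 96 + 59 + 108 + 85 + 47 = $655.

Total revenue: $655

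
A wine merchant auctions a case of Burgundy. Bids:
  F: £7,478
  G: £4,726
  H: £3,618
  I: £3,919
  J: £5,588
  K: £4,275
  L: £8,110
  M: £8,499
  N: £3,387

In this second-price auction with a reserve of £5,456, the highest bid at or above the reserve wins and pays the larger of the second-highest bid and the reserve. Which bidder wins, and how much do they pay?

M pays £8,110

Bids ranked: 8,499 (M) > 8,110 (L) > 7,478 (F) > 5,588 (J) > 4,726 (G) > 4,275 (K) > …
M has the top bid at or above the reserve (£8,499).
max(second-highest £8,110, reserve £5,456) = £8,110; the reserve does not bind.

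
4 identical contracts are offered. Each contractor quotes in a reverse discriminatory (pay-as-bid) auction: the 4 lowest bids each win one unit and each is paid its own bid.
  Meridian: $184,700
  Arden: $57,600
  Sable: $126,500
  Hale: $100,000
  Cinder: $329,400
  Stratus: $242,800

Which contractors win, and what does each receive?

Bids ranked low→high: 57,600 (Arden), 100,000 (Hale), 126,500 (Sable), 184,700 (Meridian), 242,800 (Stratus), 329,400 (Cinder)
The 4 lowest are Arden, Hale, Sable, Meridian.
Each winner is paid its own bid: Arden $57,600, Hale $100,000, Sable $126,500, Meridian $184,700.

Arden $57,600, Hale $100,000, Sable $126,500, Meridian $184,700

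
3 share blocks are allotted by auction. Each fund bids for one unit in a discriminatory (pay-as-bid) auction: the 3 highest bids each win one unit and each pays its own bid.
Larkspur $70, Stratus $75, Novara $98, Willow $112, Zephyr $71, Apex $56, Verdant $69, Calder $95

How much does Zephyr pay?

Sorting: 112 (Willow), 98 (Novara), 95 (Calder), 75 (Stratus), 71 (Zephyr), …
Top 3: Willow, Novara, Calder.
Zephyr does not win → $0.

Zephyr pays $0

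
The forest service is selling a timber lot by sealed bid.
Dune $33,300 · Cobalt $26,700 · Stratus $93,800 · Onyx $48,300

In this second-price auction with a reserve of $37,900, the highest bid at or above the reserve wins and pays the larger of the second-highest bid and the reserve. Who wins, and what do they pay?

Stratus pays $48,300

Second-price auction with a reserve of $37,900: the highest bid at or above the reserve wins and pays the larger of the second-highest bid and the reserve.
Bids ranked: 93,800 (Stratus) > 48,300 (Onyx) > 33,300 (Dune) > 26,700 (Cobalt)
Highest eligible bid: Stratus at $93,800.
Second-highest bid $48,300 exceeds the reserve $37,900 → payment $48,300.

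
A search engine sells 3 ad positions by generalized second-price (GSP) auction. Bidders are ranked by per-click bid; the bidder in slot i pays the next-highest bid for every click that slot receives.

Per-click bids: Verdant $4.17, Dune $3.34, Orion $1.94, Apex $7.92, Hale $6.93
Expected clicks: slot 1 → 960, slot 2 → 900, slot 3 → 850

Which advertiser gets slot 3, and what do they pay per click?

Verdant; $3.34 per click

Per-click bids in order: $7.92 (Apex) > $6.93 (Hale) > $4.17 (Verdant) > $3.34 (Dune) > …
Slot 3 goes to the third-ranked bidder, Verdant, who pays the next bid down: $3.34/click.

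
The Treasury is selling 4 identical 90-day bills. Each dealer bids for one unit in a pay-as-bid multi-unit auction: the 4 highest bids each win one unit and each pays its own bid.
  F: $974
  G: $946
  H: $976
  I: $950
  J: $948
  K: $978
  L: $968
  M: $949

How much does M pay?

Ordering the bids: 978 (K), 976 (H), 974 (F), 968 (L), 950 (I), 949 (M), …
Top 4: K, H, F, L.
M does not win → $0.

M pays $0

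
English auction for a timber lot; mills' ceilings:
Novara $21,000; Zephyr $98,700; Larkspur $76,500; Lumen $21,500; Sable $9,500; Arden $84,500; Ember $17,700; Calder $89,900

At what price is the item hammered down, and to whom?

Zephyr wins at $89,900

Limits in order: 98,700 (Zephyr) > 89,900 (Calder) > 84,500 (Arden) > 76,500 (Larkspur) > 21,500 (Lumen) > 21,000 (Novara) > …
Once the price passes $89,900, only Zephyr is left; the hammer falls at Calder's limit of $89,900.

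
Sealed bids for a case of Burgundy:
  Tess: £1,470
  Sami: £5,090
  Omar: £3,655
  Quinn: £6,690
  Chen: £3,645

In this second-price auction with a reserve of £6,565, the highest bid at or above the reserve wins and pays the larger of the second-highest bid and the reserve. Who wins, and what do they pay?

Bids ranked: 6,690 (Quinn) > 5,090 (Sami) > 3,655 (Omar) > 3,645 (Chen) > 1,470 (Tess)
Quinn has the top bid at or above the reserve (£6,690).
Second-highest bid £5,090 is below the reserve £6,565, so the reserve binds → payment £6,565.

Quinn pays £6,565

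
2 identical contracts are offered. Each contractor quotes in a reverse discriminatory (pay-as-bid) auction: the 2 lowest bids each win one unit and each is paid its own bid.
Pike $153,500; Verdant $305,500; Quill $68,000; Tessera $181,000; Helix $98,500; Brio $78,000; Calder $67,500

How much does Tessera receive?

Tessera is paid $0

Ordering the bids: 67,500 (Calder), 68,000 (Quill), 78,000 (Brio), 98,500 (Helix), …
The 2 lowest are Calder, Quill.
Tessera does not win → $0.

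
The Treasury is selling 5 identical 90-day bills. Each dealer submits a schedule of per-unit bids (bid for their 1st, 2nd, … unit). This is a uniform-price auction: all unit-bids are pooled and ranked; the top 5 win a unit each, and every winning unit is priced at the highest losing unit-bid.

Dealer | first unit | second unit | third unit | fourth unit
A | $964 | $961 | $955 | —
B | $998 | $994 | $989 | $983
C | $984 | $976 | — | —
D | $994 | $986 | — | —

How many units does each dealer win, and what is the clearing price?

All unit-bids, highest first — top 5: 998 (B-1), 994 (B-2), 994 (D-1), 989 (B-3), 986 (D-2)
Highest rejected unit-bid = $984.
Allocation: B 3, D 2.

B 3, D 2; clearing price $984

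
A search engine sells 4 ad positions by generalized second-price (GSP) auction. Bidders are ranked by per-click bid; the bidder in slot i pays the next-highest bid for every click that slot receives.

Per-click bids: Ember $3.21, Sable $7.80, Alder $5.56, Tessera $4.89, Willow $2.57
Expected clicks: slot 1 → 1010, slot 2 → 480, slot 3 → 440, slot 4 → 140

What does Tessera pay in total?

Sorting advertisers: $7.80 (Sable) > $5.56 (Alder) > $4.89 (Tessera) > $3.21 (Ember) > $2.57 (Willow)
Tessera holds slot 3 → pays next bid $3.21 × 440 clicks = $1412.40.

Tessera pays $1412.40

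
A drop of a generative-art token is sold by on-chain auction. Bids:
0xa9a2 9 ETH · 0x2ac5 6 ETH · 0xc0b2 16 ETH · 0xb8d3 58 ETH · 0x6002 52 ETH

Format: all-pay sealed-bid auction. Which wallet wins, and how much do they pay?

Sorting bids: 58 (0xb8d3) > 52 (0x6002) > 16 (0xc0b2) > 9 (0xa9a2) > 6 (0x2ac5)
0xb8d3 wins with the top bid; all bids are sunk regardless.

0xb8d3 pays 58 ETH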